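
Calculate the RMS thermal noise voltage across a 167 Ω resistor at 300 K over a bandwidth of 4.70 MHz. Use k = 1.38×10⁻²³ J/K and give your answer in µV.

3.61 µV

V_n = √(4kTRB)
4kTRB = 4 × 1.38×10⁻²³ × 300 × 1.67×10² × 4.70×10⁶ = 1.30×10⁻¹¹ V²
V_n = √(1.30×10⁻¹¹) = 3.61×10⁻⁶ V = 3.61 µV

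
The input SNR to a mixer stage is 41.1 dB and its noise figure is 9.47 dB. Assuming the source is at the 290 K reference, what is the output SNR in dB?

By definition F = SNR_in/SNR_out, so in dB: SNR_out = SNR_in − NF
SNR_out = 41.1 − 9.47 = 31.63 dB

31.63 dB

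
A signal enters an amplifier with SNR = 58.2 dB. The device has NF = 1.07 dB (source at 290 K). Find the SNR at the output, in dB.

57.13 dB

By definition F = SNR_in/SNR_out, so in dB: SNR_out = SNR_in − NF
SNR_out = 58.2 − 1.07 = 57.13 dB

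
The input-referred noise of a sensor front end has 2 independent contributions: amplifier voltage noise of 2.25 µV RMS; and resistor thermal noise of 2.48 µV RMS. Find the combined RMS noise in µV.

3.35 µV

Uncorrelated sources add in power (mean-square): V_tot = √(ΣV_i²)
V_tot = √[(2.25×10⁻⁶)² + (2.48×10⁻⁶)²] = 3.35×10⁻⁶ V = 3.35 µV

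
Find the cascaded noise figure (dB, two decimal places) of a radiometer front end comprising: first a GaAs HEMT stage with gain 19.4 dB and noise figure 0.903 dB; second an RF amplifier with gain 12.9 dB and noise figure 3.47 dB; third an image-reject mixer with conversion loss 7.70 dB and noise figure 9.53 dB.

0.97 dB

Convert to linear (a loss of L dB is a gain of −L dB): F_i = 10^(NF_i/10), G_i = 10^(G_i,dB/10)
  Stage 1: F_1 = 10^(0.903/10) = 1.231, G_1 = 10^(19.4/10) = 87.10
  Stage 2: F_2 = 10^(3.47/10) = 2.223, G_2 = 10^(12.9/10) = 19.50
  Stage 3: F_3 = 10^(9.53/10) = 8.974, G_3 = 10^(−7.70/10) = 0.1698
Friis cascade:
  F = 1.231 + (2.223 − 1)/87.10 + (8.974 − 1)/1698 = 1.250
NF = 10 log₁₀(1.250) = 0.97 dB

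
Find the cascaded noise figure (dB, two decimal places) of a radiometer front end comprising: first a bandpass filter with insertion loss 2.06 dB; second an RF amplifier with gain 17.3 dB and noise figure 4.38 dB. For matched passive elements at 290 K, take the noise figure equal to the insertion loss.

6.44 dB

Convert to linear (a loss of L dB is a gain of −L dB): F_i = 10^(NF_i/10), G_i = 10^(G_i,dB/10)
  Stage 1: F_1 = 10^(2.06/10) = 1.607, G_1 = 10^(−2.06/10) = 0.6223
  Stage 2: F_2 = 10^(4.38/10) = 2.742, G_2 = 10^(17.3/10) = 53.70
Friis cascade:
  F = 1.607 + (2.742 − 1)/0.6223 = 4.406
NF = 10 log₁₀(4.406) = 6.44 dB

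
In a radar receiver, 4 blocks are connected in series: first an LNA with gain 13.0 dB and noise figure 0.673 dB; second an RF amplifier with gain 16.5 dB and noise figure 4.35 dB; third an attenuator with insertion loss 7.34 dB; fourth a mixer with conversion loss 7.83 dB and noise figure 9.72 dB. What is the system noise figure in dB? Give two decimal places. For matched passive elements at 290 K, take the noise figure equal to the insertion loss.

Convert to linear (a loss of L dB is a gain of −L dB): F_i = 10^(NF_i/10), G_i = 10^(G_i,dB/10)
  Stage 1: F_1 = 10^(0.673/10) = 1.168, G_1 = 10^(13.0/10) = 19.95
  Stage 2: F_2 = 10^(4.35/10) = 2.723, G_2 = 10^(16.5/10) = 44.67
  Stage 3: F_3 = 10^(7.34/10) = 5.420, G_3 = 10^(−7.34/10) = 0.1845
  Stage 4: F_4 = 10^(9.72/10) = 9.376, G_4 = 10^(−7.83/10) = 0.1648
Friis cascade:
  F = 1.168 + (2.723 − 1)/19.95 + (5.420 − 1)/891.3 + (9.376 − 1)/164.4 = 1.310
NF = 10 log₁₀(1.310) = 1.17 dB

1.17 dB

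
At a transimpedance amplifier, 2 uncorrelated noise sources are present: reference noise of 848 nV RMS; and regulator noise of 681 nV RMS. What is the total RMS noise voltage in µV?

1.09 µV

Uncorrelated sources add in power (mean-square): V_tot = √(ΣV_i²)
V_tot = √[(8.48×10⁻⁷)² + (6.81×10⁻⁷)²] = 1.09×10⁻⁶ V = 1.09 µV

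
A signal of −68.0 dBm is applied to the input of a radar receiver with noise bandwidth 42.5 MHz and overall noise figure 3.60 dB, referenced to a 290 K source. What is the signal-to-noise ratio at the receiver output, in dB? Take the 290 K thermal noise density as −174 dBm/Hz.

26.1 dB

Noise floor: N = −174 + 10 log₁₀(B) + NF
10 log₁₀(4.25×10⁷) = 76.28 dB
N = −174 + 76.28 + 3.60 = −94.12 dBm
SNR = P_sig − N = −68.0 − (−94.12) = 26.12 dB → 26.1 dB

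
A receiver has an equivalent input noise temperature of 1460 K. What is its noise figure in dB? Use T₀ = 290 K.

F = 1 + T_e/T₀ = 1 + 1460/290 = 6.03448
NF = 10 log₁₀(6.03448) = 7.81 dB

7.81 dB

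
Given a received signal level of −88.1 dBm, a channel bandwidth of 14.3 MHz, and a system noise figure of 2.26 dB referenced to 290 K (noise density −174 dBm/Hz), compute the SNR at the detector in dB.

Noise floor: N = −174 + 10 log₁₀(B) + NF
10 log₁₀(1.43×10⁷) = 71.55 dB
N = −174 + 71.55 + 2.26 = −100.19 dBm
SNR = P_sig − N = −88.1 − (−100.19) = 12.09 dB → 12.1 dB

12.1 dB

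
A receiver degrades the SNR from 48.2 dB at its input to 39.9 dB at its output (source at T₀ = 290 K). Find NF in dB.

8.3 dB

NF (dB) = SNR_in(dB) − SNR_out(dB) when the source is at T₀
NF = 48.2 − 39.9 = 8.3 dB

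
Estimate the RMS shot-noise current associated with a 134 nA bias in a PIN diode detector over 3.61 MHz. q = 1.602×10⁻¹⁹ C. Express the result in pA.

I_n = √(2qI·B)
2qI·B = 2 × 1.602×10⁻¹⁹ × 1.34×10⁻⁷ × 3.61×10⁶ = 1.55×10⁻¹⁹ A²
I_n = √(1.55×10⁻¹⁹) = 3.94×10⁻¹⁰ A = 394 pA

394 pA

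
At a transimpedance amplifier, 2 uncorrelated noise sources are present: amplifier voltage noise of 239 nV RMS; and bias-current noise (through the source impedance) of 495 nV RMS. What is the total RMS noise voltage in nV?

550 nV

Uncorrelated sources add in power (mean-square): V_tot = √(ΣV_i²)
V_tot = √[(2.39×10⁻⁷)² + (4.95×10⁻⁷)²] = 5.50×10⁻⁷ V = 550 nV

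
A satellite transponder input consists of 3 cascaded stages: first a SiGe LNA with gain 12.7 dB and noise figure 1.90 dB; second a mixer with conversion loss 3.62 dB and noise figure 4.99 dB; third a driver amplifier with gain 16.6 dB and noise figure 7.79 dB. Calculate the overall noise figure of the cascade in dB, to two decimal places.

3.59 dB

Convert to linear (a loss of L dB is a gain of −L dB): F_i = 10^(NF_i/10), G_i = 10^(G_i,dB/10)
  Stage 1: F_1 = 10^(1.90/10) = 1.549, G_1 = 10^(12.7/10) = 18.62
  Stage 2: F_2 = 10^(4.99/10) = 3.155, G_2 = 10^(−3.62/10) = 0.4345
  Stage 3: F_3 = 10^(7.79/10) = 6.012, G_3 = 10^(16.6/10) = 45.71
Friis cascade:
  F = 1.549 + (3.155 − 1)/18.62 + (6.012 − 1)/8.091 = 2.284
NF = 10 log₁₀(2.284) = 3.59 dB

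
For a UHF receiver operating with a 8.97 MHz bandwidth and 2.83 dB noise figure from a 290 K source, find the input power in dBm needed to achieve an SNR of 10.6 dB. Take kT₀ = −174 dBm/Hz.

−91.0 dBm

Sensitivity = −174 + 10 log₁₀(B) + NF + SNR_min
= −174 + 69.53 + 2.83 + 10.6
= −91.04 dBm → −91.0 dBm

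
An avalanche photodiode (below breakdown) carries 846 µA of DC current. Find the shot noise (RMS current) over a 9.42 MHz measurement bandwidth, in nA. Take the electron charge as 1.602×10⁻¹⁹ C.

I_n = √(2qI·B)
2qI·B = 2 × 1.602×10⁻¹⁹ × 8.46×10⁻⁴ × 9.42×10⁶ = 2.55×10⁻¹⁵ A²
I_n = √(2.55×10⁻¹⁵) = 5.05×10⁻⁸ A = 50.5 nA

50.5 nA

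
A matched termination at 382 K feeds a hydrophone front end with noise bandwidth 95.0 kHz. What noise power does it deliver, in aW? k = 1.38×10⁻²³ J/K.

501 aW

P_n = kTB = 1.38×10⁻²³ × 382 × 9.50×10⁴ = 5.01×10⁻¹⁶ W = 501 aW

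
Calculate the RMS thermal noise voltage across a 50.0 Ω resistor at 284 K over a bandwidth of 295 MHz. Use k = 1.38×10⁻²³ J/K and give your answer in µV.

15.2 µV

V_n = √(4kTRB)
4kTRB = 4 × 1.38×10⁻²³ × 284 × 5.00×10¹ × 2.95×10⁸ = 2.31×10⁻¹⁰ V²
V_n = √(2.31×10⁻¹⁰) = 1.52×10⁻⁵ V = 15.2 µV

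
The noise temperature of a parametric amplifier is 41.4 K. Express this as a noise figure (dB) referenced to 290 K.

0.580 dB

F = 1 + T_e/T₀ = 1 + 41.4/290 = 1.14276
NF = 10 log₁₀(1.14276) = 0.580 dB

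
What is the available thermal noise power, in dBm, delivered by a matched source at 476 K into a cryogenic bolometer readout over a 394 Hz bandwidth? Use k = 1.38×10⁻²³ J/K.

P_n = kTB = 1.38×10⁻²³ × 476 × 3.94×10² = 2.59×10⁻¹⁸ W
In dBm: 10 log₁₀(2.59×10⁻¹⁸ / 10⁻³) = −145.9 dBm

−145.9 dBm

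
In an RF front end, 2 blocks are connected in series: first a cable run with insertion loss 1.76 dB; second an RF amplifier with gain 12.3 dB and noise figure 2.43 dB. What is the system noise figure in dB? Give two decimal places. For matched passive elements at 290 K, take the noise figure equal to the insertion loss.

Convert to linear (a loss of L dB is a gain of −L dB): F_i = 10^(NF_i/10), G_i = 10^(G_i,dB/10)
  Stage 1: F_1 = 10^(1.76/10) = 1.500, G_1 = 10^(−1.76/10) = 0.6668
  Stage 2: F_2 = 10^(2.43/10) = 1.750, G_2 = 10^(12.3/10) = 16.98
Friis cascade:
  F = 1.500 + (1.750 − 1)/0.6668 = 2.624
NF = 10 log₁₀(2.624) = 4.19 dB

4.19 dB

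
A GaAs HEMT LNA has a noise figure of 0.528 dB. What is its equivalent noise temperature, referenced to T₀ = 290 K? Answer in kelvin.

37.5 K

F = 10^(0.528/10) = 1.12928
T_e = (F − 1)·T₀ = (1.12928 − 1) × 290 = 37.5 K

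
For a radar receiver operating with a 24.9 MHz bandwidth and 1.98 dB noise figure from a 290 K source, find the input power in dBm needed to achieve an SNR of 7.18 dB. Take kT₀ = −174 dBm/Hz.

Sensitivity = −174 + 10 log₁₀(B) + NF + SNR_min
= −174 + 73.96 + 1.98 + 7.18
= −90.88 dBm → −90.9 dBm

−90.9 dBm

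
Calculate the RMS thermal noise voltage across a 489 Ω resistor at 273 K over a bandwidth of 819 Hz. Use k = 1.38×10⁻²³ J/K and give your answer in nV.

77.7 nV

V_n = √(4kTRB)
4kTRB = 4 × 1.38×10⁻²³ × 273 × 4.89×10² × 8.19×10² = 6.04×10⁻¹⁵ V²
V_n = √(6.04×10⁻¹⁵) = 7.77×10⁻⁸ V = 77.7 nV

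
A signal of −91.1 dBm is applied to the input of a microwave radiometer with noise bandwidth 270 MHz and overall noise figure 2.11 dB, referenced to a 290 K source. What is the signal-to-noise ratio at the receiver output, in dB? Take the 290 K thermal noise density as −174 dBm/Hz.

Noise floor: N = −174 + 10 log₁₀(B) + NF
10 log₁₀(2.70×10⁸) = 84.31 dB
N = −174 + 84.31 + 2.11 = −87.58 dBm
SNR = P_sig − N = −91.1 − (−87.58) = −3.52 dB → −3.5 dB

−3.5 dB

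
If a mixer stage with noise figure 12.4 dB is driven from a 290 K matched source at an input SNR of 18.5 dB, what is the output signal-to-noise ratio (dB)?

6.1 dB

By definition F = SNR_in/SNR_out, so in dB: SNR_out = SNR_in − NF
SNR_out = 18.5 − 12.4 = 6.1 dB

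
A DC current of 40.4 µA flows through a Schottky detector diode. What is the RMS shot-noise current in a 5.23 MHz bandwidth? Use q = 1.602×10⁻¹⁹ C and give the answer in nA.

8.23 nA

I_n = √(2qI·B)
2qI·B = 2 × 1.602×10⁻¹⁹ × 4.04×10⁻⁵ × 5.23×10⁶ = 6.77×10⁻¹⁷ A²
I_n = √(6.77×10⁻¹⁷) = 8.23×10⁻⁹ A = 8.23 nA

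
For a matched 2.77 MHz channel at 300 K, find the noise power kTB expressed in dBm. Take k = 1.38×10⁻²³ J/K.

−109.4 dBm

P_n = kTB = 1.38×10⁻²³ × 300 × 2.77×10⁶ = 1.15×10⁻¹⁴ W
In dBm: 10 log₁₀(1.15×10⁻¹⁴ / 10⁻³) = −109.4 dBm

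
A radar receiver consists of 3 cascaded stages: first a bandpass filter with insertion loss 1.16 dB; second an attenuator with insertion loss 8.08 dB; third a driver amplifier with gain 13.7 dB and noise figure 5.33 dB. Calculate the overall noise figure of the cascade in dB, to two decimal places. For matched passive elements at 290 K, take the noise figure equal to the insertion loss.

14.57 dB

Convert to linear (a loss of L dB is a gain of −L dB): F_i = 10^(NF_i/10), G_i = 10^(G_i,dB/10)
  Stage 1: F_1 = 10^(1.16/10) = 1.306, G_1 = 10^(−1.16/10) = 0.7656
  Stage 2: F_2 = 10^(8.08/10) = 6.427, G_2 = 10^(−8.08/10) = 0.1556
  Stage 3: F_3 = 10^(5.33/10) = 3.412, G_3 = 10^(13.7/10) = 23.44
Friis cascade:
  F = 1.306 + (6.427 − 1)/0.7656 + (3.412 − 1)/0.1191 = 28.64
NF = 10 log₁₀(28.64) = 14.57 dB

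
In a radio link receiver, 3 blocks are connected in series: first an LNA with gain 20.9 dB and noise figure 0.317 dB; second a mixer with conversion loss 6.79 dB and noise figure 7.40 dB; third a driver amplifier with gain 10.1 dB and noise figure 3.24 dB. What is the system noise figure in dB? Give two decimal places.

0.63 dB

Convert to linear (a loss of L dB is a gain of −L dB): F_i = 10^(NF_i/10), G_i = 10^(G_i,dB/10)
  Stage 1: F_1 = 10^(0.317/10) = 1.076, G_1 = 10^(20.9/10) = 123.0
  Stage 2: F_2 = 10^(7.40/10) = 5.495, G_2 = 10^(−6.79/10) = 0.2094
  Stage 3: F_3 = 10^(3.24/10) = 2.109, G_3 = 10^(10.1/10) = 10.23
Friis cascade:
  F = 1.076 + (5.495 − 1)/123.0 + (2.109 − 1)/25.76 = 1.155
NF = 10 log₁₀(1.155) = 0.63 dB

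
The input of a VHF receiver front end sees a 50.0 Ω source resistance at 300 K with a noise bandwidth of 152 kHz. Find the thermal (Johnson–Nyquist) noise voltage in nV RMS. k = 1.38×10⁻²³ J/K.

355 nV

V_n = √(4kTRB)
4kTRB = 4 × 1.38×10⁻²³ × 300 × 5.00×10¹ × 1.52×10⁵ = 1.26×10⁻¹³ V²
V_n = √(1.26×10⁻¹³) = 3.55×10⁻⁷ V = 355 nV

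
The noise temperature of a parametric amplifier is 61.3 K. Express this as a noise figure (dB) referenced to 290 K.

0.833 dB

F = 1 + T_e/T₀ = 1 + 61.3/290 = 1.21138
NF = 10 log₁₀(1.21138) = 0.833 dB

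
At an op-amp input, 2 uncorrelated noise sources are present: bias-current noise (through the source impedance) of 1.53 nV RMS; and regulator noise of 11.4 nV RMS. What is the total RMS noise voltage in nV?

Uncorrelated sources add in power (mean-square): V_tot = √(ΣV_i²)
V_tot = √[(1.53×10⁻⁹)² + (1.14×10⁻⁸)²] = 1.15×10⁻⁸ V = 11.5 nV

11.5 nV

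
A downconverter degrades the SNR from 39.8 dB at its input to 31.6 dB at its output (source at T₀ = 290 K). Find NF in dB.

8.2 dB

NF (dB) = SNR_in(dB) − SNR_out(dB) when the source is at T₀
NF = 39.8 − 31.6 = 8.2 dB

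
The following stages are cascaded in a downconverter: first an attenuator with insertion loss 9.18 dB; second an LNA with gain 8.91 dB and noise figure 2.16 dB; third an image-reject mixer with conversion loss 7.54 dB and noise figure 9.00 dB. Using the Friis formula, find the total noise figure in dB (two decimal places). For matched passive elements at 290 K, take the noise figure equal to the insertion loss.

13.22 dB

Convert to linear (a loss of L dB is a gain of −L dB): F_i = 10^(NF_i/10), G_i = 10^(G_i,dB/10)
  Stage 1: F_1 = 10^(9.18/10) = 8.279, G_1 = 10^(−9.18/10) = 0.1208
  Stage 2: F_2 = 10^(2.16/10) = 1.644, G_2 = 10^(8.91/10) = 7.780
  Stage 3: F_3 = 10^(9.00/10) = 7.943, G_3 = 10^(−7.54/10) = 0.1762
Friis cascade:
  F = 8.279 + (1.644 − 1)/0.1208 + (7.943 − 1)/0.9397 = 21.00
NF = 10 log₁₀(21.00) = 13.22 dB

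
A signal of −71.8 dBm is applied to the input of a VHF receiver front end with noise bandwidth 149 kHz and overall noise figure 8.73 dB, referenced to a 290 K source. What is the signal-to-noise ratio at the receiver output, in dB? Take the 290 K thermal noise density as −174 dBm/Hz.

Noise floor: N = −174 + 10 log₁₀(B) + NF
10 log₁₀(1.49×10⁵) = 51.73 dB
N = −174 + 51.73 + 8.73 = −113.54 dBm
SNR = P_sig − N = −71.8 − (−113.54) = 41.74 dB → 41.7 dB

41.7 dB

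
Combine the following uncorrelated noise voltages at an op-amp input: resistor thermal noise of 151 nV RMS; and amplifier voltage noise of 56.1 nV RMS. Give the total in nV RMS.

Uncorrelated sources add in power (mean-square): V_tot = √(ΣV_i²)
V_tot = √[(1.51×10⁻⁷)² + (5.61×10⁻⁸)²] = 1.61×10⁻⁷ V = 161 nV

161 nV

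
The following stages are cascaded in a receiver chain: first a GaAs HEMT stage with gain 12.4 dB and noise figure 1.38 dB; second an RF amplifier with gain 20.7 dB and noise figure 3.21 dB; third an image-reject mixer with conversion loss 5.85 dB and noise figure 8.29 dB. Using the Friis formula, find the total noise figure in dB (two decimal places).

1.58 dB

Convert to linear (a loss of L dB is a gain of −L dB): F_i = 10^(NF_i/10), G_i = 10^(G_i,dB/10)
  Stage 1: F_1 = 10^(1.38/10) = 1.374, G_1 = 10^(12.4/10) = 17.38
  Stage 2: F_2 = 10^(3.21/10) = 2.094, G_2 = 10^(20.7/10) = 117.5
  Stage 3: F_3 = 10^(8.29/10) = 6.745, G_3 = 10^(−5.85/10) = 0.2600
Friis cascade:
  F = 1.374 + (2.094 − 1)/17.38 + (6.745 − 1)/2042 = 1.440
NF = 10 log₁₀(1.440) = 1.58 dB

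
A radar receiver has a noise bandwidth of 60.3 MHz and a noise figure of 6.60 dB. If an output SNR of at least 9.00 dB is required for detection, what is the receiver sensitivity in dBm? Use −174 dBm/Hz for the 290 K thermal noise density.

Sensitivity = −174 + 10 log₁₀(B) + NF + SNR_min
= −174 + 77.8 + 6.60 + 9.00
= −80.60 dBm → −80.6 dBm

−80.6 dBm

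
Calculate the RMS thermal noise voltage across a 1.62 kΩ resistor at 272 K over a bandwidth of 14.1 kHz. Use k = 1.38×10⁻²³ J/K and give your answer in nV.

586 nV

V_n = √(4kTRB)
4kTRB = 4 × 1.38×10⁻²³ × 272 × 1.62×10³ × 1.41×10⁴ = 3.43×10⁻¹³ V²
V_n = √(3.43×10⁻¹³) = 5.86×10⁻⁷ V = 586 nV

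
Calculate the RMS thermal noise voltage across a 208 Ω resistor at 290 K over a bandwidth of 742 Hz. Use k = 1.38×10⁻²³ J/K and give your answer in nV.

49.7 nV

V_n = √(4kTRB)
4kTRB = 4 × 1.38×10⁻²³ × 290 × 2.08×10² × 7.42×10² = 2.47×10⁻¹⁵ V²
V_n = √(2.47×10⁻¹⁵) = 4.97×10⁻⁸ V = 49.7 nV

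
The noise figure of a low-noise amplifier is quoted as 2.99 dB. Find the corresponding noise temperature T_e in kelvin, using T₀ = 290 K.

F = 10^(2.99/10) = 1.99067
T_e = (F − 1)·T₀ = (1.99067 − 1) × 290 = 287 K

287 K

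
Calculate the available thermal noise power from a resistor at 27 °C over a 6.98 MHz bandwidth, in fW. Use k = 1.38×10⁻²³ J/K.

28.9 fW

T = 27 °C + 273.15 = 300.15 K
P_n = kTB = 1.38×10⁻²³ × 300.15 × 6.98×10⁶ = 2.89×10⁻¹⁴ W = 28.9 fW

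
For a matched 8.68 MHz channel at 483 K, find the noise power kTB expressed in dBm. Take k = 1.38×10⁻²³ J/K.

P_n = kTB = 1.38×10⁻²³ × 483 × 8.68×10⁶ = 5.79×10⁻¹⁴ W
In dBm: 10 log₁₀(5.79×10⁻¹⁴ / 10⁻³) = −102.4 dBm

−102.4 dBm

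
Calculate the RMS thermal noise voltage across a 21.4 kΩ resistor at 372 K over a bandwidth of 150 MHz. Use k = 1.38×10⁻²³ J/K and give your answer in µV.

V_n = √(4kTRB)
4kTRB = 4 × 1.38×10⁻²³ × 372 × 2.14×10⁴ × 1.50×10⁸ = 6.59×10⁻⁸ V²
V_n = √(6.59×10⁻⁸) = 2.57×10⁻⁴ V = 257 µV

257 µV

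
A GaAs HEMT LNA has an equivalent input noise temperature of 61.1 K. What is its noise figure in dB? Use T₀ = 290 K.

0.830 dB

F = 1 + T_e/T₀ = 1 + 61.1/290 = 1.21069
NF = 10 log₁₀(1.21069) = 0.830 dB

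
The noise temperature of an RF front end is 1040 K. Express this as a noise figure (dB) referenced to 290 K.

6.61 dB

F = 1 + T_e/T₀ = 1 + 1040/290 = 4.58621
NF = 10 log₁₀(4.58621) = 6.61 dB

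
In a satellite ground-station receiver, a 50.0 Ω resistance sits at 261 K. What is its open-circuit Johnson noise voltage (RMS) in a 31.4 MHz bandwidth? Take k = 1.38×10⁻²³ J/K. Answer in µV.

V_n = √(4kTRB)
4kTRB = 4 × 1.38×10⁻²³ × 261 × 5.00×10¹ × 3.14×10⁷ = 2.26×10⁻¹¹ V²
V_n = √(2.26×10⁻¹¹) = 4.76×10⁻⁶ V = 4.76 µV

4.76 µV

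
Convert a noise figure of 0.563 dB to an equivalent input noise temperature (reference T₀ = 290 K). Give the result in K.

40.1 K

F = 10^(0.563/10) = 1.13841
T_e = (F − 1)·T₀ = (1.13841 − 1) × 290 = 40.1 K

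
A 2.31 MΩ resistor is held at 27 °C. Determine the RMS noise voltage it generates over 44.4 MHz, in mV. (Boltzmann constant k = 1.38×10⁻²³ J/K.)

1.30 mV

T = 27 °C + 273.15 = 300.15 K
V_n = √(4kTRB)
4kTRB = 4 × 1.38×10⁻²³ × 300.15 × 2.31×10⁶ × 4.44×10⁷ = 1.70×10⁻⁶ V²
V_n = √(1.70×10⁻⁶) = 1.30×10⁻³ V = 1.30 mV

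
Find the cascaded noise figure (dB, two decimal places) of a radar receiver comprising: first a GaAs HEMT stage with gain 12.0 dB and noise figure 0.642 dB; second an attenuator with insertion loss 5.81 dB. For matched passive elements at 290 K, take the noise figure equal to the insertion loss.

1.26 dB

Convert to linear (a loss of L dB is a gain of −L dB): F_i = 10^(NF_i/10), G_i = 10^(G_i,dB/10)
  Stage 1: F_1 = 10^(0.642/10) = 1.159, G_1 = 10^(12.0/10) = 15.85
  Stage 2: F_2 = 10^(5.81/10) = 3.811, G_2 = 10^(−5.81/10) = 0.2624
Friis cascade:
  F = 1.159 + (3.811 − 1)/15.85 = 1.337
NF = 10 log₁₀(1.337) = 1.26 dB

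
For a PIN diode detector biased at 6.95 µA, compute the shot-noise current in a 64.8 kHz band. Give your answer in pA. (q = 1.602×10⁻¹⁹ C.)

I_n = √(2qI·B)
2qI·B = 2 × 1.602×10⁻¹⁹ × 6.95×10⁻⁶ × 6.48×10⁴ = 1.44×10⁻¹⁹ A²
I_n = √(1.44×10⁻¹⁹) = 3.80×10⁻¹⁰ A = 380 pA

380 pA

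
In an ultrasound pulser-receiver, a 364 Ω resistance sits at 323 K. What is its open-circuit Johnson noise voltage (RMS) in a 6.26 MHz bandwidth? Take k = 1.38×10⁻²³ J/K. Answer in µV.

V_n = √(4kTRB)
4kTRB = 4 × 1.38×10⁻²³ × 323 × 3.64×10² × 6.26×10⁶ = 4.06×10⁻¹¹ V²
V_n = √(4.06×10⁻¹¹) = 6.37×10⁻⁶ V = 6.37 µV

6.37 µV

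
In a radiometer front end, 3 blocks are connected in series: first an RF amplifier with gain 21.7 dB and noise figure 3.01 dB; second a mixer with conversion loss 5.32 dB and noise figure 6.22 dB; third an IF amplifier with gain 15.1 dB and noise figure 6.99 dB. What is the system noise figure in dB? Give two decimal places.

3.25 dB

Convert to linear (a loss of L dB is a gain of −L dB): F_i = 10^(NF_i/10), G_i = 10^(G_i,dB/10)
  Stage 1: F_1 = 10^(3.01/10) = 2.000, G_1 = 10^(21.7/10) = 147.9
  Stage 2: F_2 = 10^(6.22/10) = 4.188, G_2 = 10^(−5.32/10) = 0.2938
  Stage 3: F_3 = 10^(6.99/10) = 5.000, G_3 = 10^(15.1/10) = 32.36
Friis cascade:
  F = 2.000 + (4.188 − 1)/147.9 + (5.000 − 1)/43.45 = 2.113
NF = 10 log₁₀(2.113) = 3.25 dB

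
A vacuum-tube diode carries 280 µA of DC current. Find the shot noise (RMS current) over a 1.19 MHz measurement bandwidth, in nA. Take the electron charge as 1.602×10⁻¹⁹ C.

I_n = √(2qI·B)
2qI·B = 2 × 1.602×10⁻¹⁹ × 2.80×10⁻⁴ × 1.19×10⁶ = 1.07×10⁻¹⁶ A²
I_n = √(1.07×10⁻¹⁶) = 1.03×10⁻⁸ A = 10.3 nA

10.3 nA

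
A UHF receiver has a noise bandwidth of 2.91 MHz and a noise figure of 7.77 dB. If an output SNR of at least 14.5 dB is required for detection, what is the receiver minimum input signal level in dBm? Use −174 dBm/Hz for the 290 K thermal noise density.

−87.1 dBm

Sensitivity = −174 + 10 log₁₀(B) + NF + SNR_min
= −174 + 64.64 + 7.77 + 14.5
= −87.09 dBm → −87.1 dBm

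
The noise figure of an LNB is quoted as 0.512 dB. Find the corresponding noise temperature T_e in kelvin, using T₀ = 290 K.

36.3 K

F = 10^(0.512/10) = 1.12512
T_e = (F − 1)·T₀ = (1.12512 − 1) × 290 = 36.3 K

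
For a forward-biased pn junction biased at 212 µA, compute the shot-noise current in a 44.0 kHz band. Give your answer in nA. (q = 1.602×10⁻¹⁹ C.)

I_n = √(2qI·B)
2qI·B = 2 × 1.602×10⁻¹⁹ × 2.12×10⁻⁴ × 4.40×10⁴ = 2.99×10⁻¹⁸ A²
I_n = √(2.99×10⁻¹⁸) = 1.73×10⁻⁹ A = 1.73 nA

1.73 nA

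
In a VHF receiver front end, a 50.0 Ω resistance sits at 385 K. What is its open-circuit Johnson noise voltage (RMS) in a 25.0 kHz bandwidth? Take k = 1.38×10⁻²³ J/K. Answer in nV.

V_n = √(4kTRB)
4kTRB = 4 × 1.38×10⁻²³ × 385 × 5.00×10¹ × 2.50×10⁴ = 2.66×10⁻¹⁴ V²
V_n = √(2.66×10⁻¹⁴) = 1.63×10⁻⁷ V = 163 nV

163 nV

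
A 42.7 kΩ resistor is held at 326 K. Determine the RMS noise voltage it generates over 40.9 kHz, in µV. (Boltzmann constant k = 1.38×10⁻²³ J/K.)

V_n = √(4kTRB)
4kTRB = 4 × 1.38×10⁻²³ × 326 × 4.27×10⁴ × 4.09×10⁴ = 3.14×10⁻¹¹ V²
V_n = √(3.14×10⁻¹¹) = 5.61×10⁻⁶ V = 5.61 µV

5.61 µV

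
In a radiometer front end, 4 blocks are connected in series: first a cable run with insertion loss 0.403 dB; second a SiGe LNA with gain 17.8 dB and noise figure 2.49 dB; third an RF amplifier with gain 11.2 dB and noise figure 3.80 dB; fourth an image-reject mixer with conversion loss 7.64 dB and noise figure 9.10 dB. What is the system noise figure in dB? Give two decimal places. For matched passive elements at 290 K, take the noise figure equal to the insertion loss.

Convert to linear (a loss of L dB is a gain of −L dB): F_i = 10^(NF_i/10), G_i = 10^(G_i,dB/10)
  Stage 1: F_1 = 10^(0.403/10) = 1.097, G_1 = 10^(−0.403/10) = 0.9114
  Stage 2: F_2 = 10^(2.49/10) = 1.774, G_2 = 10^(17.8/10) = 60.26
  Stage 3: F_3 = 10^(3.80/10) = 2.399, G_3 = 10^(11.2/10) = 13.18
  Stage 4: F_4 = 10^(9.10/10) = 8.128, G_4 = 10^(−7.64/10) = 0.1722
Friis cascade:
  F = 1.097 + (1.774 − 1)/0.9114 + (2.399 − 1)/54.92 + (8.128 − 1)/723.9 = 1.982
NF = 10 log₁₀(1.982) = 2.97 dB

2.97 dB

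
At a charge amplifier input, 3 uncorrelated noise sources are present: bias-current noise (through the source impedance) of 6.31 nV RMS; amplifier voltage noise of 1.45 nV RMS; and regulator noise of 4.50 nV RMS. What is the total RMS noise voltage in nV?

7.88 nV

Uncorrelated sources add in power (mean-square): V_tot = √(ΣV_i²)
V_tot = √[(6.31×10⁻⁹)² + (1.45×10⁻⁹)² + (4.50×10⁻⁹)²] = 7.88×10⁻⁹ V = 7.88 nV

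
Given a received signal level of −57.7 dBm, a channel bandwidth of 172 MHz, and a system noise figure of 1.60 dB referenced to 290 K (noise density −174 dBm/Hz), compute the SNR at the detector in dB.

Noise floor: N = −174 + 10 log₁₀(B) + NF
10 log₁₀(1.72×10⁸) = 82.36 dB
N = −174 + 82.36 + 1.60 = −90.04 dBm
SNR = P_sig − N = −57.7 − (−90.04) = 32.34 dB → 32.3 dB

32.3 dB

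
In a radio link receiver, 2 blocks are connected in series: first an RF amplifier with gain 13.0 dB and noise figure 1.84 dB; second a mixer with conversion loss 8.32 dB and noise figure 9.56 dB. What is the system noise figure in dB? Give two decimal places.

2.86 dB

Convert to linear (a loss of L dB is a gain of −L dB): F_i = 10^(NF_i/10), G_i = 10^(G_i,dB/10)
  Stage 1: F_1 = 10^(1.84/10) = 1.528, G_1 = 10^(13.0/10) = 19.95
  Stage 2: F_2 = 10^(9.56/10) = 9.036, G_2 = 10^(−8.32/10) = 0.1472
Friis cascade:
  F = 1.528 + (9.036 − 1)/19.95 = 1.930
NF = 10 log₁₀(1.930) = 2.86 dB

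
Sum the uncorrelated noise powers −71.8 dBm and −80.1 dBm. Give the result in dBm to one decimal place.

−71.2 dBm

Convert to linear, add, convert back:
P₁ = 6.61×10⁻¹¹ W, P₂ = 9.77×10⁻¹² W
P_tot = 7.58×10⁻¹¹ W → 10 log₁₀(P_tot / 10⁻³) = −71.2 dBm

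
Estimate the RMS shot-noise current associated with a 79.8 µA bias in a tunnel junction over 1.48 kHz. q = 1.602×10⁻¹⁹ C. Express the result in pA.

I_n = √(2qI·B)
2qI·B = 2 × 1.602×10⁻¹⁹ × 7.98×10⁻⁵ × 1.48×10³ = 3.78×10⁻²⁰ A²
I_n = √(3.78×10⁻²⁰) = 1.95×10⁻¹⁰ A = 195 pA

195 pA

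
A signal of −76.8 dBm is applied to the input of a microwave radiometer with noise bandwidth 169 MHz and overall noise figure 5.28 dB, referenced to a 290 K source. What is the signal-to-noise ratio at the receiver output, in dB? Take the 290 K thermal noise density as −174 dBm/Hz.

9.6 dB

Noise floor: N = −174 + 10 log₁₀(B) + NF
10 log₁₀(1.69×10⁸) = 82.28 dB
N = −174 + 82.28 + 5.28 = −86.44 dBm
SNR = P_sig − N = −76.8 − (−86.44) = 9.64 dB → 9.6 dB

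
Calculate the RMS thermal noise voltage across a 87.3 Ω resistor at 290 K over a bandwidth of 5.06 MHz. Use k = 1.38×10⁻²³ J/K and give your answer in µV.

V_n = √(4kTRB)
4kTRB = 4 × 1.38×10⁻²³ × 290 × 8.73×10¹ × 5.06×10⁶ = 7.07×10⁻¹² V²
V_n = √(7.07×10⁻¹²) = 2.66×10⁻⁶ V = 2.66 µV

2.66 µV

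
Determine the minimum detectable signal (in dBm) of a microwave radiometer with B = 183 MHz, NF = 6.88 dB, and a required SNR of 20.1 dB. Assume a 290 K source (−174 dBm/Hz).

Sensitivity = −174 + 10 log₁₀(B) + NF + SNR_min
= −174 + 82.62 + 6.88 + 20.1
= −64.40 dBm → −64.4 dBm

−64.4 dBm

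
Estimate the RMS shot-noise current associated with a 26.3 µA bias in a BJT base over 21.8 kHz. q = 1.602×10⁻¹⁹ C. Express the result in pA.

429 pA

I_n = √(2qI·B)
2qI·B = 2 × 1.602×10⁻¹⁹ × 2.63×10⁻⁵ × 2.18×10⁴ = 1.84×10⁻¹⁹ A²
I_n = √(1.84×10⁻¹⁹) = 4.29×10⁻¹⁰ A = 429 pA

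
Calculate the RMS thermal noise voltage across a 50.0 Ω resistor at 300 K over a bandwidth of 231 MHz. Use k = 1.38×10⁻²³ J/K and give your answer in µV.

V_n = √(4kTRB)
4kTRB = 4 × 1.38×10⁻²³ × 300 × 5.00×10¹ × 2.31×10⁸ = 1.91×10⁻¹⁰ V²
V_n = √(1.91×10⁻¹⁰) = 1.38×10⁻⁵ V = 13.8 µV

13.8 µV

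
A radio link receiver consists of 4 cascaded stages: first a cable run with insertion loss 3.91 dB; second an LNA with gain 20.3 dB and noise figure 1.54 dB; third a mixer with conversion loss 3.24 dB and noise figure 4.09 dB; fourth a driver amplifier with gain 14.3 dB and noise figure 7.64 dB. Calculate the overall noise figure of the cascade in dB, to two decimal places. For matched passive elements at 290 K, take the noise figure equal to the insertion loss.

5.77 dB

Convert to linear (a loss of L dB is a gain of −L dB): F_i = 10^(NF_i/10), G_i = 10^(G_i,dB/10)
  Stage 1: F_1 = 10^(3.91/10) = 2.460, G_1 = 10^(−3.91/10) = 0.4064
  Stage 2: F_2 = 10^(1.54/10) = 1.426, G_2 = 10^(20.3/10) = 107.2
  Stage 3: F_3 = 10^(4.09/10) = 2.564, G_3 = 10^(−3.24/10) = 0.4742
  Stage 4: F_4 = 10^(7.64/10) = 5.808, G_4 = 10^(14.3/10) = 26.92
Friis cascade:
  F = 2.460 + (1.426 − 1)/0.4064 + (2.564 − 1)/43.55 + (5.808 − 1)/20.65 = 3.776
NF = 10 log₁₀(3.776) = 5.77 dB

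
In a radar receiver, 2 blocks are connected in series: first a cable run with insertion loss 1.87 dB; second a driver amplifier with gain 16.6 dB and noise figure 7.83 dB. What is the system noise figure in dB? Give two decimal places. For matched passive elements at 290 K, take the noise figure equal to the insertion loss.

Convert to linear (a loss of L dB is a gain of −L dB): F_i = 10^(NF_i/10), G_i = 10^(G_i,dB/10)
  Stage 1: F_1 = 10^(1.87/10) = 1.538, G_1 = 10^(−1.87/10) = 0.6501
  Stage 2: F_2 = 10^(7.83/10) = 6.067, G_2 = 10^(16.6/10) = 45.71
Friis cascade:
  F = 1.538 + (6.067 − 1)/0.6501 = 9.333
NF = 10 log₁₀(9.333) = 9.70 dB

9.70 dB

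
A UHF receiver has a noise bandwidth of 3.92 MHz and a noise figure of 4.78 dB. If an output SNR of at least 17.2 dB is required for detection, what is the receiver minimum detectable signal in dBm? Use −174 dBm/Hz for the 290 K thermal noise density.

−86.1 dBm

Sensitivity = −174 + 10 log₁₀(B) + NF + SNR_min
= −174 + 65.93 + 4.78 + 17.2
= −86.09 dBm → −86.1 dBm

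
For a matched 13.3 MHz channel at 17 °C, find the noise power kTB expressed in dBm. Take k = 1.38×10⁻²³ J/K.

−102.7 dBm

T = 17 °C + 273.15 = 290.15 K
P_n = kTB = 1.38×10⁻²³ × 290.15 × 1.33×10⁷ = 5.33×10⁻¹⁴ W
In dBm: 10 log₁₀(5.33×10⁻¹⁴ / 10⁻³) = −102.7 dBm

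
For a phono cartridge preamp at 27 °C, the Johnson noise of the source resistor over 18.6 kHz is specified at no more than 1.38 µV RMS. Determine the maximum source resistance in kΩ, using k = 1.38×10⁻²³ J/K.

6.18 kΩ

T = 27 °C + 273.15 = 300.15 K
Johnson–Nyquist: V_n = √(4kTRB) ⇒ R = V_n² / (4kTB)
4kTB = 4 × 1.38×10⁻²³ × 300.15 × 1.86×10⁴ = 3.08×10⁻¹⁶
R = (1.38×10⁻⁶)² / 3.08×10⁻¹⁶ = 6.18×10³ Ω = 6.18 kΩ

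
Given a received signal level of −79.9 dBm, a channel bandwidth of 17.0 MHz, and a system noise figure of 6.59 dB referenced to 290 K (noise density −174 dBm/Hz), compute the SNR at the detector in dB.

15.2 dB

Noise floor: N = −174 + 10 log₁₀(B) + NF
10 log₁₀(1.70×10⁷) = 72.3 dB
N = −174 + 72.3 + 6.59 = −95.11 dBm
SNR = P_sig − N = −79.9 − (−95.11) = 15.21 dB → 15.2 dB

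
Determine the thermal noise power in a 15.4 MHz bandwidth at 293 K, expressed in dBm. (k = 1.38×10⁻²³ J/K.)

P_n = kTB = 1.38×10⁻²³ × 293 × 1.54×10⁷ = 6.23×10⁻¹⁴ W
In dBm: 10 log₁₀(6.23×10⁻¹⁴ / 10⁻³) = −102.1 dBm

−102.1 dBm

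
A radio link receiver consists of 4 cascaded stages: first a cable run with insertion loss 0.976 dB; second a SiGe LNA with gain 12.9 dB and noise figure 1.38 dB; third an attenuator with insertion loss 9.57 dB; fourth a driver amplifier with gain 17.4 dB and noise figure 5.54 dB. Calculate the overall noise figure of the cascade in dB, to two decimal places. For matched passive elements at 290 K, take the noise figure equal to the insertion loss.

Convert to linear (a loss of L dB is a gain of −L dB): F_i = 10^(NF_i/10), G_i = 10^(G_i,dB/10)
  Stage 1: F_1 = 10^(0.976/10) = 1.252, G_1 = 10^(−0.976/10) = 0.7987
  Stage 2: F_2 = 10^(1.38/10) = 1.374, G_2 = 10^(12.9/10) = 19.50
  Stage 3: F_3 = 10^(9.57/10) = 9.057, G_3 = 10^(−9.57/10) = 0.1104
  Stage 4: F_4 = 10^(5.54/10) = 3.581, G_4 = 10^(17.4/10) = 54.95
Friis cascade:
  F = 1.252 + (1.374 − 1)/0.7987 + (9.057 − 1)/15.57 + (3.581 − 1)/1.719 = 3.739
NF = 10 log₁₀(3.739) = 5.73 dB

5.73 dB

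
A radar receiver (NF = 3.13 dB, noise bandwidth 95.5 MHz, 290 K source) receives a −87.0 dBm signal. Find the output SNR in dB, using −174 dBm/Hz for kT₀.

4.1 dB

Noise floor: N = −174 + 10 log₁₀(B) + NF
10 log₁₀(9.55×10⁷) = 79.8 dB
N = −174 + 79.8 + 3.13 = −91.07 dBm
SNR = P_sig − N = −87.0 − (−91.07) = 4.07 dB → 4.1 dB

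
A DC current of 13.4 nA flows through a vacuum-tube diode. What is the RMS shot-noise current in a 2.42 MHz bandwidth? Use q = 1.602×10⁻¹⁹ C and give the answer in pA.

I_n = √(2qI·B)
2qI·B = 2 × 1.602×10⁻¹⁹ × 1.34×10⁻⁸ × 2.42×10⁶ = 1.04×10⁻²⁰ A²
I_n = √(1.04×10⁻²⁰) = 1.02×10⁻¹⁰ A = 102 pA

102 pA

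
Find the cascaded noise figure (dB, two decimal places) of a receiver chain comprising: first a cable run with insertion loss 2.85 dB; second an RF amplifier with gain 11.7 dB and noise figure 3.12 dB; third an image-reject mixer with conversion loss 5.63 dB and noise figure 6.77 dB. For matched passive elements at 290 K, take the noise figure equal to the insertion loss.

6.48 dB

Convert to linear (a loss of L dB is a gain of −L dB): F_i = 10^(NF_i/10), G_i = 10^(G_i,dB/10)
  Stage 1: F_1 = 10^(2.85/10) = 1.928, G_1 = 10^(−2.85/10) = 0.5188
  Stage 2: F_2 = 10^(3.12/10) = 2.051, G_2 = 10^(11.7/10) = 14.79
  Stage 3: F_3 = 10^(6.77/10) = 4.753, G_3 = 10^(−5.63/10) = 0.2735
Friis cascade:
  F = 1.928 + (2.051 − 1)/0.5188 + (4.753 − 1)/7.674 = 4.443
NF = 10 log₁₀(4.443) = 6.48 dB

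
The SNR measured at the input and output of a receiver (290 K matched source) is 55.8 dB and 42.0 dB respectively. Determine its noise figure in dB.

NF (dB) = SNR_in(dB) − SNR_out(dB) when the source is at T₀
NF = 55.8 − 42.0 = 13.8 dB

13.8 dB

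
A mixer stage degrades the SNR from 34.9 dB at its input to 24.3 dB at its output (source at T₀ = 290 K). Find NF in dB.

NF (dB) = SNR_in(dB) − SNR_out(dB) when the source is at T₀
NF = 34.9 − 24.3 = 10.6 dB

10.6 dB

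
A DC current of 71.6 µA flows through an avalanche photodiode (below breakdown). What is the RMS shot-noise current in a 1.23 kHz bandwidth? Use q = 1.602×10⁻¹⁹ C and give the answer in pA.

I_n = √(2qI·B)
2qI·B = 2 × 1.602×10⁻¹⁹ × 7.16×10⁻⁵ × 1.23×10³ = 2.82×10⁻²⁰ A²
I_n = √(2.82×10⁻²⁰) = 1.68×10⁻¹⁰ A = 168 pA

168 pA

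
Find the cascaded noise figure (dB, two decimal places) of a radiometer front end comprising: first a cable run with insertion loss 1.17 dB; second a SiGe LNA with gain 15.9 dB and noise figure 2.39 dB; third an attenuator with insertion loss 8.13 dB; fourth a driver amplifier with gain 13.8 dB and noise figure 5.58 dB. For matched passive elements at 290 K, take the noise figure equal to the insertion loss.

4.81 dB

Convert to linear (a loss of L dB is a gain of −L dB): F_i = 10^(NF_i/10), G_i = 10^(G_i,dB/10)
  Stage 1: F_1 = 10^(1.17/10) = 1.309, G_1 = 10^(−1.17/10) = 0.7638
  Stage 2: F_2 = 10^(2.39/10) = 1.734, G_2 = 10^(15.9/10) = 38.90
  Stage 3: F_3 = 10^(8.13/10) = 6.501, G_3 = 10^(−8.13/10) = 0.1538
  Stage 4: F_4 = 10^(5.58/10) = 3.614, G_4 = 10^(13.8/10) = 23.99
Friis cascade:
  F = 1.309 + (1.734 − 1)/0.7638 + (6.501 − 1)/29.72 + (3.614 − 1)/4.571 = 3.027
NF = 10 log₁₀(3.027) = 4.81 dB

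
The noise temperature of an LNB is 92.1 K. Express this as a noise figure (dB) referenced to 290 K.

F = 1 + T_e/T₀ = 1 + 92.1/290 = 1.31759
NF = 10 log₁₀(1.31759) = 1.20 dB

1.20 dB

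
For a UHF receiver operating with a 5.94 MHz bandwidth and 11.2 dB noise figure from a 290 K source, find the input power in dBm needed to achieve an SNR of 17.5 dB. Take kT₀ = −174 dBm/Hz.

−77.6 dBm

Sensitivity = −174 + 10 log₁₀(B) + NF + SNR_min
= −174 + 67.74 + 11.2 + 17.5
= −77.56 dBm → −77.6 dBm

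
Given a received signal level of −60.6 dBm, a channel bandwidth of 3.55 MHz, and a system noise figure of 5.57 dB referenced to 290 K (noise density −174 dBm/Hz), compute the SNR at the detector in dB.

Noise floor: N = −174 + 10 log₁₀(B) + NF
10 log₁₀(3.55×10⁶) = 65.5 dB
N = −174 + 65.5 + 5.57 = −102.93 dBm
SNR = P_sig − N = −60.6 − (−102.93) = 42.33 dB → 42.3 dB

42.3 dB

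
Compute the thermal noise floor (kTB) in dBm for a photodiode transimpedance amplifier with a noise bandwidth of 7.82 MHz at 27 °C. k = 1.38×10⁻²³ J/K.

T = 27 °C + 273.15 = 300.15 K
P_n = kTB = 1.38×10⁻²³ × 300.15 × 7.82×10⁶ = 3.24×10⁻¹⁴ W
In dBm: 10 log₁₀(3.24×10⁻¹⁴ / 10⁻³) = −104.9 dBm

−104.9 dBm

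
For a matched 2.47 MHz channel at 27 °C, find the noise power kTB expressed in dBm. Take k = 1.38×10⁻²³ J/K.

−109.9 dBm

T = 27 °C + 273.15 = 300.15 K
P_n = kTB = 1.38×10⁻²³ × 300.15 × 2.47×10⁶ = 1.02×10⁻¹⁴ W
In dBm: 10 log₁₀(1.02×10⁻¹⁴ / 10⁻³) = −109.9 dBm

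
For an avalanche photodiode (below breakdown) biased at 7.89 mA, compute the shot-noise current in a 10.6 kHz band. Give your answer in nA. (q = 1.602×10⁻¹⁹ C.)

I_n = √(2qI·B)
2qI·B = 2 × 1.602×10⁻¹⁹ × 7.89×10⁻³ × 1.06×10⁴ = 2.68×10⁻¹⁷ A²
I_n = √(2.68×10⁻¹⁷) = 5.18×10⁻⁹ A = 5.18 nA

5.18 nA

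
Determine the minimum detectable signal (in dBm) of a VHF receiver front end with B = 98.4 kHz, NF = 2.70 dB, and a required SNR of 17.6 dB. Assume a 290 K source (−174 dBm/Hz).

Sensitivity = −174 + 10 log₁₀(B) + NF + SNR_min
= −174 + 49.93 + 2.70 + 17.6
= −103.77 dBm → −103.8 dBm

−103.8 dBm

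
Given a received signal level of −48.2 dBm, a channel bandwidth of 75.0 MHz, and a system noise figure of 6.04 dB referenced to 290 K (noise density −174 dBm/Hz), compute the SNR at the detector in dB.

Noise floor: N = −174 + 10 log₁₀(B) + NF
10 log₁₀(7.50×10⁷) = 78.75 dB
N = −174 + 78.75 + 6.04 = −89.21 dBm
SNR = P_sig − N = −48.2 − (−89.21) = 41.01 dB → 41.0 dB

41.0 dB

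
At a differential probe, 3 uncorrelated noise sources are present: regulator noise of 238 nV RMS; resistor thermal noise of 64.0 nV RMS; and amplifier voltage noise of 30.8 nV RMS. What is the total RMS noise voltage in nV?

Uncorrelated sources add in power (mean-square): V_tot = √(ΣV_i²)
V_tot = √[(2.38×10⁻⁷)² + (6.40×10⁻⁸)² + (3.08×10⁻⁸)²] = 2.48×10⁻⁷ V = 248 nV

248 nV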